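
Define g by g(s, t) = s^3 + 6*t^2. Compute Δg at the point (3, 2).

∂²g/∂s² = 6*s
∂²g/∂t² = 12
∇²g = 6*s + 12
At (3, 2): 30.

30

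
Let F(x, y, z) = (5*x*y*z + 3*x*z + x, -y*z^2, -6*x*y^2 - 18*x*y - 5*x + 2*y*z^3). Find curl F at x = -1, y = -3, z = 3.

(∇×F)₁ = ∂F₃/∂y − ∂F₂/∂z = -12*x*y - 18*x + 2*y*z + 2*z^3
(∇×F)₂ = ∂F₁/∂z − ∂F₃/∂x = 5*x*y + 3*x + 6*y^2 + 18*y + 5
(∇×F)₃ = ∂F₂/∂x − ∂F₁/∂y = -5*x*z
∇×F = (-12*x*y - 18*x + 2*y*z + 2*z^3, 5*x*y + 3*x + 6*y^2 + 18*y + 5, -5*x*z)
At (-1, -3, 3): (18, 17, 15).

(18, 17, 15)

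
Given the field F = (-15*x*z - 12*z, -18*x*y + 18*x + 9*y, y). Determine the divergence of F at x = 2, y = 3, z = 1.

-42

∂F₁/∂x = -15*z
∂F₂/∂y = -18*x + 9
∂F₃/∂z = 0
∇·F = -18*x - 15*z + 9
At (2, 3, 1): -42.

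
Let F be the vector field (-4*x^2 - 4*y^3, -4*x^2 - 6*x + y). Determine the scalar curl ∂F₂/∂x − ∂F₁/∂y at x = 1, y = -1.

-2

∂F₂/∂x = -8*x - 6
∂F₁/∂y = -12*y^2
Scalar curl = -8*x + 12*y^2 - 6
At (1, -1): -2.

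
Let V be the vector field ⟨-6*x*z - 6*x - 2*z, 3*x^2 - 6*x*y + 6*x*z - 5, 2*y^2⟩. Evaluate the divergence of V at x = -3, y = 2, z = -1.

∂V₁/∂x = -6*z - 6
∂V₂/∂y = -6*x
∂V₃/∂z = 0
∇·V = -6*x - 6*z - 6
At (-3, 2, -1): 18.

18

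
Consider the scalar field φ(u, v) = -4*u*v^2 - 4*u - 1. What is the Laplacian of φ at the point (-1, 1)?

∂²φ/∂u² = 0
∂²φ/∂v² = -8*u
∇²φ = -8*u
At (-1, 1): 8.

8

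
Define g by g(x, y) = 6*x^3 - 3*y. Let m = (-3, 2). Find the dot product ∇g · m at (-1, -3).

-60

∂g/∂x = 18*x^2
∂g/∂y = -3
∇g at (-1, -3) = (18, -3)
∇g · m = (18)(-3) + (-3)(2) = -60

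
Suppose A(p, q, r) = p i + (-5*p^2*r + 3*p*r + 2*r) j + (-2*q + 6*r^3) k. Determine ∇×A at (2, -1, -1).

(∇×A)₁ = ∂A₃/∂q − ∂A₂/∂r = 5*p^2 - 3*p - 4
(∇×A)₂ = ∂A₁/∂r − ∂A₃/∂p = 0
(∇×A)₃ = ∂A₂/∂p − ∂A₁/∂q = -10*p*r + 3*r
∇×A = (5*p^2 - 3*p - 4, 0, -10*p*r + 3*r)
At (2, -1, -1): (10, 0, 17).

(10, 0, 17)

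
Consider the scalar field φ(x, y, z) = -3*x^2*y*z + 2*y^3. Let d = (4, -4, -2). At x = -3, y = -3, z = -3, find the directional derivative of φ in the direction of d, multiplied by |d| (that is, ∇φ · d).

∂φ/∂x = -6*x*y*z
∂φ/∂y = -3*x^2*z + 6*y^2
∂φ/∂z = -3*x^2*y
∇φ at (-3, -3, -3) = (162, 135, 81)
∇φ · d = (162)(4) + (135)(-4) + (81)(-2) = -54

-54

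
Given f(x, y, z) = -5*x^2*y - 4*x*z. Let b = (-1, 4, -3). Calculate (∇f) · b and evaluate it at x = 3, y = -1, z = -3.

-186

∂f/∂x = -10*x*y - 4*z
∂f/∂y = -5*x^2
∂f/∂z = -4*x
∇f at (3, -1, -3) = (42, -45, -12)
∇f · b = (42)(-1) + (-45)(4) + (-12)(-3) = -186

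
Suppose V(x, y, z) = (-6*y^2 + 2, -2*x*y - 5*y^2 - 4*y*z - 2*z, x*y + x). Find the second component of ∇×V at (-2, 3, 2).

(∇×V)_2 = ∂V₁/∂z − ∂V₃/∂x
= 0 − (y + 1)
= -y - 1
At (-2, 3, 2): -4.

-4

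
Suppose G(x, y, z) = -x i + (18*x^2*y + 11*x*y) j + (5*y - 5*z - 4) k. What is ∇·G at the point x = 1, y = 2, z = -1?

∂G₁/∂x = -1
∂G₂/∂y = 18*x^2 + 11*x
∂G₃/∂z = -5
∇·G = 18*x^2 + 11*x - 6
At (1, 2, -1): 23.

23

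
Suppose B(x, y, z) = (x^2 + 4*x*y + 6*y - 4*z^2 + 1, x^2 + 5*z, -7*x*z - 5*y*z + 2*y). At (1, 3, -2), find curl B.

(7, 2, -8)

(∇×B)₁ = ∂B₃/∂y − ∂B₂/∂z = -5*z - 3
(∇×B)₂ = ∂B₁/∂z − ∂B₃/∂x = -z
(∇×B)₃ = ∂B₂/∂x − ∂B₁/∂y = -2*x - 6
∇×B = (-5*z - 3, -z, -2*x - 6)
At (1, 3, -2): (7, 2, -8).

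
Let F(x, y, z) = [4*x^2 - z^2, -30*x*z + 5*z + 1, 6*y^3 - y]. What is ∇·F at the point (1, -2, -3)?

∂F₁/∂x = 8*x
∂F₂/∂y = 0
∂F₃/∂z = 0
∇·F = 8*x
At (1, -2, -3): 8.

8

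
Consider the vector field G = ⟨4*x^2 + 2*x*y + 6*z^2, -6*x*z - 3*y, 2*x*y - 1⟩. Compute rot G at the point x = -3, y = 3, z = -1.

(-24, -18, 12)

(∇×G)₁ = ∂G₃/∂y − ∂G₂/∂z = 8*x
(∇×G)₂ = ∂G₁/∂z − ∂G₃/∂x = -2*y + 12*z
(∇×G)₃ = ∂G₂/∂x − ∂G₁/∂y = -2*x - 6*z
∇×G = (8*x, -2*y + 12*z, -2*x - 6*z)
At (-3, 3, -1): (-24, -18, 12).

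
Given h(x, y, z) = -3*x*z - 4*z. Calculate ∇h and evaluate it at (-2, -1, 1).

(-3, 0, 2)

∂h/∂x = -3*z
∂h/∂y = 0
∂h/∂z = -3*x - 4
∇h = (-3*z, 0, -3*x - 4)
At (-2, -1, 1): (-3, 0, 2).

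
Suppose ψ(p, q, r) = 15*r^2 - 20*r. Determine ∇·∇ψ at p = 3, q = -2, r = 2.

30

∂²ψ/∂p² = 0
∂²ψ/∂q² = 0
∂²ψ/∂r² = 30
∇²ψ = 30
At (3, -2, 2): 30.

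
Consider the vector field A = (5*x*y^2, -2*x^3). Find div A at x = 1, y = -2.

∂A₁/∂x = 5*y^2
∂A₂/∂y = 0
∇·A = 5*y^2
At (1, -2): 20.

20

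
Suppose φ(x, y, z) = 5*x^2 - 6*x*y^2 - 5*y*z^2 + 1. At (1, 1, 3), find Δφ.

∂²φ/∂x² = 10
∂²φ/∂y² = -12*x
∂²φ/∂z² = -10*y
∇²φ = -12*x - 10*y + 10
At (1, 1, 3): -12.

-12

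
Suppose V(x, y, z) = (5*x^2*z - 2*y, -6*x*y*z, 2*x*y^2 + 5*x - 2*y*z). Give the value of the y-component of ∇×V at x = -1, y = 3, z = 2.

-18

(∇×V)_2 = ∂V₁/∂z − ∂V₃/∂x
= 5*x^2 − (2*y^2 + 5)
= 5*x^2 - 2*y^2 - 5
At (-1, 3, 2): -18.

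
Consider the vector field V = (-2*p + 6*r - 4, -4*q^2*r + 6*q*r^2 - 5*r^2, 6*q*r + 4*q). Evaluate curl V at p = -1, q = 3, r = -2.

(∇×V)₁ = ∂V₃/∂q − ∂V₂/∂r = 4*q^2 - 12*q*r + 16*r + 4
(∇×V)₂ = ∂V₁/∂r − ∂V₃/∂p = 6
(∇×V)₃ = ∂V₂/∂p − ∂V₁/∂q = 0
∇×V = (4*q^2 - 12*q*r + 16*r + 4, 6, 0)
At (-1, 3, -2): (80, 6, 0).

(80, 6, 0)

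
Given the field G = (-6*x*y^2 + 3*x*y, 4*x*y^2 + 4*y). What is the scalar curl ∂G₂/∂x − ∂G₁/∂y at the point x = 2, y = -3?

-42

∂G₂/∂x = 4*y^2
∂G₁/∂y = -12*x*y + 3*x
Scalar curl = 12*x*y - 3*x + 4*y^2
At (2, -3): -42.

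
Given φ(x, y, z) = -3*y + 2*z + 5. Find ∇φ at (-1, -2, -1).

(0, -3, 2)

∂φ/∂x = 0
∂φ/∂y = -3
∂φ/∂z = 2
∇φ = (0, -3, 2)
At (-1, -2, -1): (0, -3, 2).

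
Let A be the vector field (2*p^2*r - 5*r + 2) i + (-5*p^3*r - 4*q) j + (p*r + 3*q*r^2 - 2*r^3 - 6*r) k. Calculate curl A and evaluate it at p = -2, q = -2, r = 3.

(-13, 0, -180)

(∇×A)₁ = ∂A₃/∂q − ∂A₂/∂r = 5*p^3 + 3*r^2
(∇×A)₂ = ∂A₁/∂r − ∂A₃/∂p = 2*p^2 - r - 5
(∇×A)₃ = ∂A₂/∂p − ∂A₁/∂q = -15*p^2*r
∇×A = (5*p^3 + 3*r^2, 2*p^2 - r - 5, -15*p^2*r)
At (-2, -2, 3): (-13, 0, -180).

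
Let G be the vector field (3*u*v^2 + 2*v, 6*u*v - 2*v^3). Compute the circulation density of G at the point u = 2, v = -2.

∂G₂/∂u = 6*v
∂G₁/∂v = 6*u*v + 2
Scalar curl = -6*u*v + 6*v - 2
At (2, -2): 10.

10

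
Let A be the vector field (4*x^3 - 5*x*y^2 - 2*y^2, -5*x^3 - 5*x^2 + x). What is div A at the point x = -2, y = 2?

∂A₁/∂x = 12*x^2 - 5*y^2
∂A₂/∂y = 0
∇·A = 12*x^2 - 5*y^2
At (-2, 2): 28.

28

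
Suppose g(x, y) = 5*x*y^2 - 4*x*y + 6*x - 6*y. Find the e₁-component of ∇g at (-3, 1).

(∇g)_1 = ∂g/∂x = 5*y^2 - 4*y + 6
At (-3, 1): 7.

7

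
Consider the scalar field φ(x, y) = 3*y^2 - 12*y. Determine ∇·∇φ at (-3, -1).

6

∂²φ/∂x² = 0
∂²φ/∂y² = 6
∇²φ = 6
At (-3, -1): 6.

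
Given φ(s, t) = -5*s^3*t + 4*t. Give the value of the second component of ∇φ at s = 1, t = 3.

-1

(∇φ)_2 = ∂φ/∂t = -5*s^3 + 4
At (1, 3): -1.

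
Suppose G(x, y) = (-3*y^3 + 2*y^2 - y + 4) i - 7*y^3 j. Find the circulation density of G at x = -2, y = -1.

14

∂G₂/∂x = 0
∂G₁/∂y = -9*y^2 + 4*y - 1
Scalar curl = 9*y^2 - 4*y + 1
At (-2, -1): 14.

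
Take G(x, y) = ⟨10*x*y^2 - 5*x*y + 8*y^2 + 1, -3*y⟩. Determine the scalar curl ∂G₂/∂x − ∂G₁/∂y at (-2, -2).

-58

∂G₂/∂x = 0
∂G₁/∂y = 20*x*y - 5*x + 16*y
Scalar curl = -20*x*y + 5*x - 16*y
At (-2, -2): -58.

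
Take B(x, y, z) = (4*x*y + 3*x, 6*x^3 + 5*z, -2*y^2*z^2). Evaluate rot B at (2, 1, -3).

(-41, 0, 64)

(∇×B)₁ = ∂B₃/∂y − ∂B₂/∂z = -4*y*z^2 - 5
(∇×B)₂ = ∂B₁/∂z − ∂B₃/∂x = 0
(∇×B)₃ = ∂B₂/∂x − ∂B₁/∂y = 18*x^2 - 4*x
∇×B = (-4*y*z^2 - 5, 0, 18*x^2 - 4*x)
At (2, 1, -3): (-41, 0, 64).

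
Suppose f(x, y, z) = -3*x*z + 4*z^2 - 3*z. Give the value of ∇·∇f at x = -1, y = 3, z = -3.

8

∂²f/∂x² = 0
∂²f/∂y² = 0
∂²f/∂z² = 8
∇²f = 8
At (-1, 3, -3): 8.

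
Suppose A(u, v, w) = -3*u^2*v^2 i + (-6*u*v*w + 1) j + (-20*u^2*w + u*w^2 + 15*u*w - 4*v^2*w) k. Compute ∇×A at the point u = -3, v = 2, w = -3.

(12, 396, 144)

(∇×A)₁ = ∂A₃/∂v − ∂A₂/∂w = 6*u*v - 8*v*w
(∇×A)₂ = ∂A₁/∂w − ∂A₃/∂u = 40*u*w - w^2 - 15*w
(∇×A)₃ = ∂A₂/∂u − ∂A₁/∂v = 6*u^2*v - 6*v*w
∇×A = (6*u*v - 8*v*w, 40*u*w - w^2 - 15*w, 6*u^2*v - 6*v*w)
At (-3, 2, -3): (12, 396, 144).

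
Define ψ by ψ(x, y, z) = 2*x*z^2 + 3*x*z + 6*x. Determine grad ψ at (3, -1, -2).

(8, 0, -15)

∂ψ/∂x = 2*z^2 + 3*z + 6
∂ψ/∂y = 0
∂ψ/∂z = 4*x*z + 3*x
∇ψ = (2*z^2 + 3*z + 6, 0, 4*x*z + 3*x)
At (3, -1, -2): (8, 0, -15).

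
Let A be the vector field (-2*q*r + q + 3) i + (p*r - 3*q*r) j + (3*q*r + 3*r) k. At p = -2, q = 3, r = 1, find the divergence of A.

∂A₁/∂p = 0
∂A₂/∂q = -3*r
∂A₃/∂r = 3*q + 3
∇·A = 3*q - 3*r + 3
At (-2, 3, 1): 9.

9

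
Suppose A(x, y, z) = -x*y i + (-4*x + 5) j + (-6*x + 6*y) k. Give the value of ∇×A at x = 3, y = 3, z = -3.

(6, 6, -1)

(∇×A)₁ = ∂A₃/∂y − ∂A₂/∂z = 6
(∇×A)₂ = ∂A₁/∂z − ∂A₃/∂x = 6
(∇×A)₃ = ∂A₂/∂x − ∂A₁/∂y = x - 4
∇×A = (6, 6, x - 4)
At (3, 3, -3): (6, 6, -1).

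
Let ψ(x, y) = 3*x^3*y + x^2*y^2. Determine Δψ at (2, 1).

∂²ψ/∂x² = 2*y*(9*x + y)
∂²ψ/∂y² = 2*x^2
∇²ψ = 2*x^2 + 18*x*y + 2*y^2
At (2, 1): 46.

46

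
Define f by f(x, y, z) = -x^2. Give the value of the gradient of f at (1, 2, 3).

∂f/∂x = -2*x
∂f/∂y = 0
∂f/∂z = 0
∇f = (-2*x, 0, 0)
At (1, 2, 3): (-2, 0, 0).

(-2, 0, 0)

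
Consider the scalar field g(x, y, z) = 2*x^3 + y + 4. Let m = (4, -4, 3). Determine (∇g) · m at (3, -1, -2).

212

∂g/∂x = 6*x^2
∂g/∂y = 1
∂g/∂z = 0
∇g at (3, -1, -2) = (54, 1, 0)
∇g · m = (54)(4) + (1)(-4) + (0)(3) = 212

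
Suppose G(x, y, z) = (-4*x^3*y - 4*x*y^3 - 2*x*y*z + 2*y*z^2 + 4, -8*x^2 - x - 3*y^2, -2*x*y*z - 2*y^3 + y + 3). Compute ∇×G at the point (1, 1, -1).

(∇×G)₁ = ∂G₃/∂y − ∂G₂/∂z = -2*x*z - 6*y^2 + 1
(∇×G)₂ = ∂G₁/∂z − ∂G₃/∂x = -2*x*y + 6*y*z
(∇×G)₃ = ∂G₂/∂x − ∂G₁/∂y = 4*x^3 + 12*x*y^2 + 2*x*z - 16*x - 2*z^2 - 1
∇×G = (-2*x*z - 6*y^2 + 1, -2*x*y + 6*y*z, 4*x^3 + 12*x*y^2 + 2*x*z - 16*x - 2*z^2 - 1)
At (1, 1, -1): (-3, -8, -5).

(-3, -8, -5)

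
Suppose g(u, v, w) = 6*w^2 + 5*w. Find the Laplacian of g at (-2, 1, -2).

12

∂²g/∂u² = 0
∂²g/∂v² = 0
∂²g/∂w² = 12
∇²g = 12
At (-2, 1, -2): 12.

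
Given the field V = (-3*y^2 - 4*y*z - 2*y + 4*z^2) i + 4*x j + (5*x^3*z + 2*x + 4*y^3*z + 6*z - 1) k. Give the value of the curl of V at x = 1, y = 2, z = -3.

(-144, 11, 6)

(∇×V)₁ = ∂V₃/∂y − ∂V₂/∂z = 12*y^2*z
(∇×V)₂ = ∂V₁/∂z − ∂V₃/∂x = -15*x^2*z - 4*y + 8*z - 2
(∇×V)₃ = ∂V₂/∂x − ∂V₁/∂y = 6*y + 4*z + 6
∇×V = (12*y^2*z, -15*x^2*z - 4*y + 8*z - 2, 6*y + 4*z + 6)
At (1, 2, -3): (-144, 11, 6).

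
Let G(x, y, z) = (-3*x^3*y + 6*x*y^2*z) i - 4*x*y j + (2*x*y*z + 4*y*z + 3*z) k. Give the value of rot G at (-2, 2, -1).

(0, -44, -80)

(∇×G)₁ = ∂G₃/∂y − ∂G₂/∂z = 2*x*z + 4*z
(∇×G)₂ = ∂G₁/∂z − ∂G₃/∂x = 6*x*y^2 - 2*y*z
(∇×G)₃ = ∂G₂/∂x − ∂G₁/∂y = 3*x^3 - 12*x*y*z - 4*y
∇×G = (2*x*z + 4*z, 6*x*y^2 - 2*y*z, 3*x^3 - 12*x*y*z - 4*y)
At (-2, 2, -1): (0, -44, -80).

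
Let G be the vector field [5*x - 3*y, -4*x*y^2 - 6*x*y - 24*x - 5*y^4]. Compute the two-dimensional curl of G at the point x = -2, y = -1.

∂G₂/∂x = -4*y^2 - 6*y - 24
∂G₁/∂y = -3
Scalar curl = -4*y^2 - 6*y - 21
At (-2, -1): -19.

-19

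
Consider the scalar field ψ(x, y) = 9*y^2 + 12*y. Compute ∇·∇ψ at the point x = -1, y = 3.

18

∂²ψ/∂x² = 0
∂²ψ/∂y² = 18
∇²ψ = 18
At (-1, 3): 18.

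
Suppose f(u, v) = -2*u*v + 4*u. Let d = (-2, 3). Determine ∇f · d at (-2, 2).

12

∂f/∂u = -2*v + 4
∂f/∂v = -2*u
∇f at (-2, 2) = (0, 4)
∇f · d = (0)(-2) + (4)(3) = 12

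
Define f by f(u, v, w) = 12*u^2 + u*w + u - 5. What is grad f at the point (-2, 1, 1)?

∂f/∂u = 24*u + w + 1
∂f/∂v = 0
∂f/∂w = u
∇f = (24*u + w + 1, 0, u)
At (-2, 1, 1): (-46, 0, -2).

(-46, 0, -2)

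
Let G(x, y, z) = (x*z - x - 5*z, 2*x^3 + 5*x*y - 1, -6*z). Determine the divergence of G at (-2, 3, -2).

-19

∂G₁/∂x = z - 1
∂G₂/∂y = 5*x
∂G₃/∂z = -6
∇·G = 5*x + z - 7
At (-2, 3, -2): -19.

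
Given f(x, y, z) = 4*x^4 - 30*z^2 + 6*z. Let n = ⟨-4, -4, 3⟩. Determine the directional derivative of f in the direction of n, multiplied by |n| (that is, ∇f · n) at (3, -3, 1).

-1890

∂f/∂x = 16*x^3
∂f/∂y = 0
∂f/∂z = -60*z + 6
∇f at (3, -3, 1) = (432, 0, -54)
∇f · n = (432)(-4) + (0)(-4) + (-54)(3) = -1890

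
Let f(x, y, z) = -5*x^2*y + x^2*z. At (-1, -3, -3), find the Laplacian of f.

∂²f/∂x² = 2*(-5*y + z)
∂²f/∂y² = 0
∂²f/∂z² = 0
∇²f = -10*y + 2*z
At (-1, -3, -3): 24.

24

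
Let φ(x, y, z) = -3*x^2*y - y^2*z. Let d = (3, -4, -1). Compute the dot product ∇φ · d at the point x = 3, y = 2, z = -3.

∂φ/∂x = -6*x*y
∂φ/∂y = -3*x^2 - 2*y*z
∂φ/∂z = -y^2
∇φ at (3, 2, -3) = (-36, -15, -4)
∇φ · d = (-36)(3) + (-15)(-4) + (-4)(-1) = -44

-44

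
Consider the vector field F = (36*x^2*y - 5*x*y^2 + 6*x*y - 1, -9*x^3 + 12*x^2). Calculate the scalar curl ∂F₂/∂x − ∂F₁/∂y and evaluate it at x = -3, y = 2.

-681

∂F₂/∂x = -27*x^2 + 24*x
∂F₁/∂y = 36*x^2 - 10*x*y + 6*x
Scalar curl = -63*x^2 + 10*x*y + 18*x
At (-3, 2): -681.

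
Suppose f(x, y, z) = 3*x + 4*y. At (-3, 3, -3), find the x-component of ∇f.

3

(∇f)_1 = ∂f/∂x = 3
At (-3, 3, -3): 3.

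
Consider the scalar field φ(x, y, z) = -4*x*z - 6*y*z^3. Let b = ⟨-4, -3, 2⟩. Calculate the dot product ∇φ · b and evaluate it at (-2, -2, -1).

∂φ/∂x = -4*z
∂φ/∂y = -6*z^3
∂φ/∂z = -4*x - 18*y*z^2
∇φ at (-2, -2, -1) = (4, 6, 44)
∇φ · b = (4)(-4) + (6)(-3) + (44)(2) = 54

54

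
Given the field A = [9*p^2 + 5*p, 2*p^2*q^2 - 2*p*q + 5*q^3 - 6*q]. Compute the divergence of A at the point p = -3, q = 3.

∂A₁/∂p = 18*p + 5
∂A₂/∂q = 4*p^2*q - 2*p + 15*q^2 - 6
∇·A = 4*p^2*q + 16*p + 15*q^2 - 1
At (-3, 3): 194.

194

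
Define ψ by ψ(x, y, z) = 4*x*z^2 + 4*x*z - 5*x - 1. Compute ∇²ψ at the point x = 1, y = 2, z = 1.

∂²ψ/∂x² = 0
∂²ψ/∂y² = 0
∂²ψ/∂z² = 8*x
∇²ψ = 8*x
At (1, 2, 1): 8.

8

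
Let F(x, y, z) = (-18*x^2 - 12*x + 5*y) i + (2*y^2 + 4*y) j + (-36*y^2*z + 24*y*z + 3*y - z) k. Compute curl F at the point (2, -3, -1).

(-237, 0, -5)

(∇×F)₁ = ∂F₃/∂y − ∂F₂/∂z = -72*y*z + 24*z + 3
(∇×F)₂ = ∂F₁/∂z − ∂F₃/∂x = 0
(∇×F)₃ = ∂F₂/∂x − ∂F₁/∂y = -5
∇×F = (-72*y*z + 24*z + 3, 0, -5)
At (2, -3, -1): (-237, 0, -5).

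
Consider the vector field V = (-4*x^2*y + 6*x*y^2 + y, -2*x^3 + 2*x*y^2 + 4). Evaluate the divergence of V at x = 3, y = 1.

∂V₁/∂x = -8*x*y + 6*y^2
∂V₂/∂y = 4*x*y
∇·V = -4*x*y + 6*y^2
At (3, 1): -6.

-6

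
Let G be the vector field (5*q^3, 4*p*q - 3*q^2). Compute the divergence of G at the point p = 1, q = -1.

∂G₁/∂p = 0
∂G₂/∂q = 4*p - 6*q
∇·G = 4*p - 6*q
At (1, -1): 10.

10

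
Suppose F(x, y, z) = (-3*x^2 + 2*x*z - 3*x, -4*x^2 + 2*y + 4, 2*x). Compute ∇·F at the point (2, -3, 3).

-7

∂F₁/∂x = -6*x + 2*z - 3
∂F₂/∂y = 2
∂F₃/∂z = 0
∇·F = -6*x + 2*z - 1
At (2, -3, 3): -7.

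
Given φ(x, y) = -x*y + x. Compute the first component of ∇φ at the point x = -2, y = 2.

(∇φ)_1 = ∂φ/∂x = -y + 1
At (-2, 2): -1.

-1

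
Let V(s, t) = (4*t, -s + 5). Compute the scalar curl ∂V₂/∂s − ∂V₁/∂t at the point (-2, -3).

-5

∂V₂/∂s = -1
∂V₁/∂t = 4
Scalar curl = -5
At (-2, -3): -5.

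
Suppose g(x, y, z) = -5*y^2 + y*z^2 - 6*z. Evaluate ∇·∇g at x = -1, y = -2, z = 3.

∂²g/∂x² = 0
∂²g/∂y² = -10
∂²g/∂z² = 2*y
∇²g = 2*y - 10
At (-1, -2, 3): -14.

-14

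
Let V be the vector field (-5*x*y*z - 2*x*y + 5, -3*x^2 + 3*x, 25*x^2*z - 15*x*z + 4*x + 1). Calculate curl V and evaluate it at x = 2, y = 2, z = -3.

(0, 231, -35)

(∇×V)₁ = ∂V₃/∂y − ∂V₂/∂z = 0
(∇×V)₂ = ∂V₁/∂z − ∂V₃/∂x = -5*x*y - 50*x*z + 15*z - 4
(∇×V)₃ = ∂V₂/∂x − ∂V₁/∂y = 5*x*z - 4*x + 3
∇×V = (0, -5*x*y - 50*x*z + 15*z - 4, 5*x*z - 4*x + 3)
At (2, 2, -3): (0, 231, -35).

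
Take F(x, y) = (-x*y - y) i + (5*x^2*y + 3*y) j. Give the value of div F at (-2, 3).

20

∂F₁/∂x = -y
∂F₂/∂y = 5*x^2 + 3
∇·F = 5*x^2 - y + 3
At (-2, 3): 20.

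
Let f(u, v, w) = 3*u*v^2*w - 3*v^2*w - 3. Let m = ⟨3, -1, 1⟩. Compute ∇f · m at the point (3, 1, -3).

15

∂f/∂u = 3*v^2*w
∂f/∂v = 6*u*v*w - 6*v*w
∂f/∂w = 3*u*v^2 - 3*v^2
∇f at (3, 1, -3) = (-9, -36, 6)
∇f · m = (-9)(3) + (-36)(-1) + (6)(1) = 15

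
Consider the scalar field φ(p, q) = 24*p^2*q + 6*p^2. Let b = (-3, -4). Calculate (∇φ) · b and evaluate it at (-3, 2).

108

∂φ/∂p = 48*p*q + 12*p
∂φ/∂q = 24*p^2
∇φ at (-3, 2) = (-324, 216)
∇φ · b = (-324)(-3) + (216)(-4) = 108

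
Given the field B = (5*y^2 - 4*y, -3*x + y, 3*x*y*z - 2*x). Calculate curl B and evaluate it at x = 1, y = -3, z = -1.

(-3, -7, 31)

(∇×B)₁ = ∂B₃/∂y − ∂B₂/∂z = 3*x*z
(∇×B)₂ = ∂B₁/∂z − ∂B₃/∂x = -3*y*z + 2
(∇×B)₃ = ∂B₂/∂x − ∂B₁/∂y = -10*y + 1
∇×B = (3*x*z, -3*y*z + 2, -10*y + 1)
At (1, -3, -1): (-3, -7, 31).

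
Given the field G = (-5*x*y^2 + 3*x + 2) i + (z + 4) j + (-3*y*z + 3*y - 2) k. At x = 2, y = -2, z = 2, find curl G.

(∇×G)₁ = ∂G₃/∂y − ∂G₂/∂z = -3*z + 2
(∇×G)₂ = ∂G₁/∂z − ∂G₃/∂x = 0
(∇×G)₃ = ∂G₂/∂x − ∂G₁/∂y = 10*x*y
∇×G = (-3*z + 2, 0, 10*x*y)
At (2, -2, 2): (-4, 0, -40).

(-4, 0, -40)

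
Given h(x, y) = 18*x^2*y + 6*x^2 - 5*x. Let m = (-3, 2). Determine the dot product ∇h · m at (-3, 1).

771

∂h/∂x = 36*x*y + 12*x - 5
∂h/∂y = 18*x^2
∇h at (-3, 1) = (-149, 162)
∇h · m = (-149)(-3) + (162)(2) = 771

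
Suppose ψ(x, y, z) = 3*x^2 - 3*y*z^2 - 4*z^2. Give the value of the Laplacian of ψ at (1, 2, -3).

-14

∂²ψ/∂x² = 6
∂²ψ/∂y² = 0
∂²ψ/∂z² = -2*(3*y + 4)
∇²ψ = -6*y - 2
At (1, 2, -3): -14.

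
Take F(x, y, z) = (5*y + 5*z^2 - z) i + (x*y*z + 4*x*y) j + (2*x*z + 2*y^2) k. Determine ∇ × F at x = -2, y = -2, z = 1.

(∇×F)₁ = ∂F₃/∂y − ∂F₂/∂z = -x*y + 4*y
(∇×F)₂ = ∂F₁/∂z − ∂F₃/∂x = 8*z - 1
(∇×F)₃ = ∂F₂/∂x − ∂F₁/∂y = y*z + 4*y - 5
∇×F = (-x*y + 4*y, 8*z - 1, y*z + 4*y - 5)
At (-2, -2, 1): (-12, 7, -15).

(-12, 7, -15)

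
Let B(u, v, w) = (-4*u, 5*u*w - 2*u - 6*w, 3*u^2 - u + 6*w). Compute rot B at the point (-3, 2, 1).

(21, 19, 3)

(∇×B)₁ = ∂B₃/∂v − ∂B₂/∂w = -5*u + 6
(∇×B)₂ = ∂B₁/∂w − ∂B₃/∂u = -6*u + 1
(∇×B)₃ = ∂B₂/∂u − ∂B₁/∂v = 5*w - 2
∇×B = (-5*u + 6, -6*u + 1, 5*w - 2)
At (-3, 2, 1): (21, 19, 3).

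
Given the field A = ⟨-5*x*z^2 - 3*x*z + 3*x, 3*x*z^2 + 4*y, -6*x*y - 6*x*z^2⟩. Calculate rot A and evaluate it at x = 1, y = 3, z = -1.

(0, 31, 3)

(∇×A)₁ = ∂A₃/∂y − ∂A₂/∂z = -6*x*z - 6*x
(∇×A)₂ = ∂A₁/∂z − ∂A₃/∂x = -10*x*z - 3*x + 6*y + 6*z^2
(∇×A)₃ = ∂A₂/∂x − ∂A₁/∂y = 3*z^2
∇×A = (-6*x*z - 6*x, -10*x*z - 3*x + 6*y + 6*z^2, 3*z^2)
At (1, 3, -1): (0, 31, 3).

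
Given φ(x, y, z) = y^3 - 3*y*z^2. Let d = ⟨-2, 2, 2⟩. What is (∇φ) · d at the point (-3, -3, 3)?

108

∂φ/∂x = 0
∂φ/∂y = 3*y^2 - 3*z^2
∂φ/∂z = -6*y*z
∇φ at (-3, -3, 3) = (0, 0, 54)
∇φ · d = (0)(-2) + (0)(2) + (54)(2) = 108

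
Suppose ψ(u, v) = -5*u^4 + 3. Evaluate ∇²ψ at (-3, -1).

∂²ψ/∂u² = -60*u^2
∂²ψ/∂v² = 0
∇²ψ = -60*u^2
At (-3, -1): -540.

-540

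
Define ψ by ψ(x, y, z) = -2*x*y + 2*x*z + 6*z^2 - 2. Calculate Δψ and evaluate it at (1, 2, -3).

∂²ψ/∂x² = 0
∂²ψ/∂y² = 0
∂²ψ/∂z² = 12
∇²ψ = 12
At (1, 2, -3): 12.

12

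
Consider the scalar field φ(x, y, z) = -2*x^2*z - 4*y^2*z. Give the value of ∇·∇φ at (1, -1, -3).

36

∂²φ/∂x² = -4*z
∂²φ/∂y² = -8*z
∂²φ/∂z² = 0
∇²φ = -12*z
At (1, -1, -3): 36.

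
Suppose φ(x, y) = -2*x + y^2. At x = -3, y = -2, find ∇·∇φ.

∂²φ/∂x² = 0
∂²φ/∂y² = 2
∇²φ = 2
At (-3, -2): 2.

2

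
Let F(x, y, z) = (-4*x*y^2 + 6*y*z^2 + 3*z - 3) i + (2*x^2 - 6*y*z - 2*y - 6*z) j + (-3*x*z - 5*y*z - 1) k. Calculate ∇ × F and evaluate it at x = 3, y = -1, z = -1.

(5, 12, -18)

(∇×F)₁ = ∂F₃/∂y − ∂F₂/∂z = 6*y - 5*z + 6
(∇×F)₂ = ∂F₁/∂z − ∂F₃/∂x = 12*y*z + 3*z + 3
(∇×F)₃ = ∂F₂/∂x − ∂F₁/∂y = 8*x*y + 4*x - 6*z^2
∇×F = (6*y - 5*z + 6, 12*y*z + 3*z + 3, 8*x*y + 4*x - 6*z^2)
At (3, -1, -1): (5, 12, -18).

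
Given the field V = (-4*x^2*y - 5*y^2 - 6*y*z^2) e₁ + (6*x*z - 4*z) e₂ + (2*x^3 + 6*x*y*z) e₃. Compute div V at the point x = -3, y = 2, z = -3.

12

∂V₁/∂x = -8*x*y
∂V₂/∂y = 0
∂V₃/∂z = 6*x*y
∇·V = -2*x*y
At (-3, 2, -3): 12.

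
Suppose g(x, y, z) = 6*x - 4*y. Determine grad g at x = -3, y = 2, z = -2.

(6, -4, 0)

∂g/∂x = 6
∂g/∂y = -4
∂g/∂z = 0
∇g = (6, -4, 0)
At (-3, 2, -2): (6, -4, 0).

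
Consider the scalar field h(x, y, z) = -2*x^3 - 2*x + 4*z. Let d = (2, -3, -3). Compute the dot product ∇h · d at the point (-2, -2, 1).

∂h/∂x = -6*x^2 - 2
∂h/∂y = 0
∂h/∂z = 4
∇h at (-2, -2, 1) = (-26, 0, 4)
∇h · d = (-26)(2) + (0)(-3) + (4)(-3) = -64

-64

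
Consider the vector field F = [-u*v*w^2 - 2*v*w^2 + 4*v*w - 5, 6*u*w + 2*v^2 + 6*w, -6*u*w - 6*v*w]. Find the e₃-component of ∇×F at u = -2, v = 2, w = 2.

(∇×F)_3 = ∂F₂/∂u − ∂F₁/∂v
= 6*w − (-u*w^2 - 2*w^2 + 4*w)
= u*w^2 + 2*w^2 + 2*w
At (-2, 2, 2): 4.

4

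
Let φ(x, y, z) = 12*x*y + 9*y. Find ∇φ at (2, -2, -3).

(-24, 33, 0)

∂φ/∂x = 12*y
∂φ/∂y = 12*x + 9
∂φ/∂z = 0
∇φ = (12*y, 12*x + 9, 0)
At (2, -2, -3): (-24, 33, 0).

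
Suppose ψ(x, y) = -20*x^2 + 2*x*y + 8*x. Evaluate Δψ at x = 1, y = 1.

-40

∂²ψ/∂x² = -40
∂²ψ/∂y² = 0
∇²ψ = -40
At (1, 1): -40.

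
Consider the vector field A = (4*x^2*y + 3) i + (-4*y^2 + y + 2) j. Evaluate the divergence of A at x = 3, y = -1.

-15

∂A₁/∂x = 8*x*y
∂A₂/∂y = -8*y + 1
∇·A = 8*x*y - 8*y + 1
At (3, -1): -15.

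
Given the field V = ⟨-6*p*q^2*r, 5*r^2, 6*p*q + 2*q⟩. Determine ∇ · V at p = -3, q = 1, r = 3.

∂V₁/∂p = -6*q^2*r
∂V₂/∂q = 0
∂V₃/∂r = 0
∇·V = -6*q^2*r
At (-3, 1, 3): -18.

-18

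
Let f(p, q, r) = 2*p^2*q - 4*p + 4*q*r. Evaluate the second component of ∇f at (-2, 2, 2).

16

(∇f)_2 = ∂f/∂q = 2*p^2 + 4*r
At (-2, 2, 2): 16.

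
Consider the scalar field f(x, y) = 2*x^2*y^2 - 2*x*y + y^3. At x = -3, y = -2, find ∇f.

∂f/∂x = 4*x*y^2 - 2*y
∂f/∂y = 4*x^2*y - 2*x + 3*y^2
∇f = (4*x*y^2 - 2*y, 4*x^2*y - 2*x + 3*y^2)
At (-3, -2): (-44, -54).

(-44, -54)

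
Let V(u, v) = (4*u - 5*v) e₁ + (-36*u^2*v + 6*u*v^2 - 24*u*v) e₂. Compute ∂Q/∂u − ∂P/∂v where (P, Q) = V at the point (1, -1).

107

∂V₂/∂u = -72*u*v + 6*v^2 - 24*v
∂V₁/∂v = -5
Scalar curl = -72*u*v + 6*v^2 - 24*v + 5
At (1, -1): 107.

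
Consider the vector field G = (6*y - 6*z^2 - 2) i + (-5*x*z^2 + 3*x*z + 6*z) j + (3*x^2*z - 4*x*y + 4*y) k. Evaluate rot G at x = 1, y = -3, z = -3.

(∇×G)₁ = ∂G₃/∂y − ∂G₂/∂z = 10*x*z - 7*x - 2
(∇×G)₂ = ∂G₁/∂z − ∂G₃/∂x = -6*x*z + 4*y - 12*z
(∇×G)₃ = ∂G₂/∂x − ∂G₁/∂y = -5*z^2 + 3*z - 6
∇×G = (10*x*z - 7*x - 2, -6*x*z + 4*y - 12*z, -5*z^2 + 3*z - 6)
At (1, -3, -3): (-39, 42, -60).

(-39, 42, -60)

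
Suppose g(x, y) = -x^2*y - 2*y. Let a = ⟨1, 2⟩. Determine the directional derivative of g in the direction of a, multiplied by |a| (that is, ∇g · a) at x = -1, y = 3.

0

∂g/∂x = -2*x*y
∂g/∂y = -x^2 - 2
∇g at (-1, 3) = (6, -3)
∇g · a = (6)(1) + (-3)(2) = 0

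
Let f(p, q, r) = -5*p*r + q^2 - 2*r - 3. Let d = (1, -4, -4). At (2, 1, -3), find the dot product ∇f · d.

∂f/∂p = -5*r
∂f/∂q = 2*q
∂f/∂r = -5*p - 2
∇f at (2, 1, -3) = (15, 2, -12)
∇f · d = (15)(1) + (2)(-4) + (-12)(-4) = 55

55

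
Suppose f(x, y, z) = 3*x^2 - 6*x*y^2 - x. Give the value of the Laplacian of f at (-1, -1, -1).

18

∂²f/∂x² = 6
∂²f/∂y² = -12*x
∂²f/∂z² = 0
∇²f = -12*x + 6
At (-1, -1, -1): 18.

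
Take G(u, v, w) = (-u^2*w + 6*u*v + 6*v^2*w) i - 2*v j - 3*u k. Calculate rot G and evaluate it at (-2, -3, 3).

(∇×G)₁ = ∂G₃/∂v − ∂G₂/∂w = 0
(∇×G)₂ = ∂G₁/∂w − ∂G₃/∂u = -u^2 + 6*v^2 + 3
(∇×G)₃ = ∂G₂/∂u − ∂G₁/∂v = -6*u - 12*v*w
∇×G = (0, -u^2 + 6*v^2 + 3, -6*u - 12*v*w)
At (-2, -3, 3): (0, 53, 120).

(0, 53, 120)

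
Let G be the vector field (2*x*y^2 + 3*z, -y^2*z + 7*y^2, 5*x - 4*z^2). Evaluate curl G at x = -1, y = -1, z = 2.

(∇×G)₁ = ∂G₃/∂y − ∂G₂/∂z = y^2
(∇×G)₂ = ∂G₁/∂z − ∂G₃/∂x = -2
(∇×G)₃ = ∂G₂/∂x − ∂G₁/∂y = -4*x*y
∇×G = (y^2, -2, -4*x*y)
At (-1, -1, 2): (1, -2, -4).

(1, -2, -4)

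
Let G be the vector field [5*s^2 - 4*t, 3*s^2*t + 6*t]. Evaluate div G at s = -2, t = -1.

∂G₁/∂s = 10*s
∂G₂/∂t = 3*s^2 + 6
∇·G = 3*s^2 + 10*s + 6
At (-2, -1): -2.

-2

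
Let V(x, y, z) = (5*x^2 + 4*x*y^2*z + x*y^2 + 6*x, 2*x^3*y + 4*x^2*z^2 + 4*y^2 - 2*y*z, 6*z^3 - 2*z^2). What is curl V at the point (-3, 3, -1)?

(∇×V)₁ = ∂V₃/∂y − ∂V₂/∂z = -8*x^2*z + 2*y
(∇×V)₂ = ∂V₁/∂z − ∂V₃/∂x = 4*x*y^2
(∇×V)₃ = ∂V₂/∂x − ∂V₁/∂y = 6*x^2*y - 8*x*y*z - 2*x*y + 8*x*z^2
∇×V = (-8*x^2*z + 2*y, 4*x*y^2, 6*x^2*y - 8*x*y*z - 2*x*y + 8*x*z^2)
At (-3, 3, -1): (78, -108, 84).

(78, -108, 84)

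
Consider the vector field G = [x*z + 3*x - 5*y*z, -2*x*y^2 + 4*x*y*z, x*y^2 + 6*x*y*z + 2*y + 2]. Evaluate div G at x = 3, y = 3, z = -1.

∂G₁/∂x = z + 3
∂G₂/∂y = -4*x*y + 4*x*z
∂G₃/∂z = 6*x*y
∇·G = 2*x*y + 4*x*z + z + 3
At (3, 3, -1): 8.

8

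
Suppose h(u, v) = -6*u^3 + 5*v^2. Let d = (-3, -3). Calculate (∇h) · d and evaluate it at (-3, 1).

456

∂h/∂u = -18*u^2
∂h/∂v = 10*v
∇h at (-3, 1) = (-162, 10)
∇h · d = (-162)(-3) + (10)(-3) = 456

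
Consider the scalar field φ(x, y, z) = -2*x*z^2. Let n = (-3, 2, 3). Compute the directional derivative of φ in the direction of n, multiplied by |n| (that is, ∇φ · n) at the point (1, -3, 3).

∂φ/∂x = -2*z^2
∂φ/∂y = 0
∂φ/∂z = -4*x*z
∇φ at (1, -3, 3) = (-18, 0, -12)
∇φ · n = (-18)(-3) + (0)(2) + (-12)(3) = 18

18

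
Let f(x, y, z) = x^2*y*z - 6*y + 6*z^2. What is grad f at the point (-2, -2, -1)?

(-8, -10, -20)

∂f/∂x = 2*x*y*z
∂f/∂y = x^2*z - 6
∂f/∂z = x^2*y + 12*z
∇f = (2*x*y*z, x^2*z - 6, x^2*y + 12*z)
At (-2, -2, -1): (-8, -10, -20).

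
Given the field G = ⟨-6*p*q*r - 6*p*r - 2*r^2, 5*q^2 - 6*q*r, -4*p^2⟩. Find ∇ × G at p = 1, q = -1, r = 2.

(∇×G)₁ = ∂G₃/∂q − ∂G₂/∂r = 6*q
(∇×G)₂ = ∂G₁/∂r − ∂G₃/∂p = -6*p*q + 2*p - 4*r
(∇×G)₃ = ∂G₂/∂p − ∂G₁/∂q = 6*p*r
∇×G = (6*q, -6*p*q + 2*p - 4*r, 6*p*r)
At (1, -1, 2): (-6, 0, 12).

(-6, 0, 12)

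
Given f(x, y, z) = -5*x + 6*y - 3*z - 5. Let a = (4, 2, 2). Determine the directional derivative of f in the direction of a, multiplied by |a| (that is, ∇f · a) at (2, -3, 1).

∂f/∂x = -5
∂f/∂y = 6
∂f/∂z = -3
∇f at (2, -3, 1) = (-5, 6, -3)
∇f · a = (-5)(4) + (6)(2) + (-3)(2) = -14

-14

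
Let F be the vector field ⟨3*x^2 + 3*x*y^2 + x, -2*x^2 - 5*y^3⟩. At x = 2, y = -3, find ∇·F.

∂F₁/∂x = 6*x + 3*y^2 + 1
∂F₂/∂y = -15*y^2
∇·F = 6*x - 12*y^2 + 1
At (2, -3): -95.

-95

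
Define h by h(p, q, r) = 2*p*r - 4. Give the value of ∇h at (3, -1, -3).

∂h/∂p = 2*r
∂h/∂q = 0
∂h/∂r = 2*p
∇h = (2*r, 0, 2*p)
At (3, -1, -3): (-6, 0, 6).

(-6, 0, 6)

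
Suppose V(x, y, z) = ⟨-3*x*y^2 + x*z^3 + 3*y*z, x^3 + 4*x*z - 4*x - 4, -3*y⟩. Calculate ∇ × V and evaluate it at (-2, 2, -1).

(5, 0, -17)

(∇×V)₁ = ∂V₃/∂y − ∂V₂/∂z = -4*x - 3
(∇×V)₂ = ∂V₁/∂z − ∂V₃/∂x = 3*x*z^2 + 3*y
(∇×V)₃ = ∂V₂/∂x − ∂V₁/∂y = 3*x^2 + 6*x*y + z - 4
∇×V = (-4*x - 3, 3*x*z^2 + 3*y, 3*x^2 + 6*x*y + z - 4)
At (-2, 2, -1): (5, 0, -17).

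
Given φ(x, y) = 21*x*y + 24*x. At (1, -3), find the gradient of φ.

(-39, 21)

∂φ/∂x = 21*y + 24
∂φ/∂y = 21*x
∇φ = (21*y + 24, 21*x)
At (1, -3): (-39, 21).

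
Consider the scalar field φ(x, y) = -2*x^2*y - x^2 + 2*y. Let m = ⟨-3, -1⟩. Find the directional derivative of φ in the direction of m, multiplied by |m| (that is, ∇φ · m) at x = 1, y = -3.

∂φ/∂x = -4*x*y - 2*x
∂φ/∂y = -2*x^2 + 2
∇φ at (1, -3) = (10, 0)
∇φ · m = (10)(-3) + (0)(-1) = -30

-30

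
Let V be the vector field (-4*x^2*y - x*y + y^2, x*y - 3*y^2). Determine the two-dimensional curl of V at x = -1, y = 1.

∂V₂/∂x = y
∂V₁/∂y = -4*x^2 - x + 2*y
Scalar curl = 4*x^2 + x - y
At (-1, 1): 2.

2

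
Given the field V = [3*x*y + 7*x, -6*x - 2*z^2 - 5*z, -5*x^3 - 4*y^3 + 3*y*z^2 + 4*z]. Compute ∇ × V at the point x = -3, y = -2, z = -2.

(∇×V)₁ = ∂V₃/∂y − ∂V₂/∂z = -12*y^2 + 3*z^2 + 4*z + 5
(∇×V)₂ = ∂V₁/∂z − ∂V₃/∂x = 15*x^2
(∇×V)₃ = ∂V₂/∂x − ∂V₁/∂y = -3*x - 6
∇×V = (-12*y^2 + 3*z^2 + 4*z + 5, 15*x^2, -3*x - 6)
At (-3, -2, -2): (-39, 135, 3).

(-39, 135, 3)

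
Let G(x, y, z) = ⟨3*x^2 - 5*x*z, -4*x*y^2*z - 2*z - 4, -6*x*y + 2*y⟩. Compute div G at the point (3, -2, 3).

147

∂G₁/∂x = 6*x - 5*z
∂G₂/∂y = -8*x*y*z
∂G₃/∂z = 0
∇·G = -8*x*y*z + 6*x - 5*z
At (3, -2, 3): 147.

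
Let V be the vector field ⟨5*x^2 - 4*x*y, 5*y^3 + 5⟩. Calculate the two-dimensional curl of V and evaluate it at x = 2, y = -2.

∂V₂/∂x = 0
∂V₁/∂y = -4*x
Scalar curl = 4*x
At (2, -2): 8.

8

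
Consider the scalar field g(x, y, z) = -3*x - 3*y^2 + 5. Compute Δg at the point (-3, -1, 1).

-6

∂²g/∂x² = 0
∂²g/∂y² = -6
∂²g/∂z² = 0
∇²g = -6
At (-3, -1, 1): -6.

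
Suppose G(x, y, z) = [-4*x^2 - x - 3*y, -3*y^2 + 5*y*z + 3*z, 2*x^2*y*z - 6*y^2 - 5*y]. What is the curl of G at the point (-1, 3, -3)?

(∇×G)₁ = ∂G₃/∂y − ∂G₂/∂z = 2*x^2*z - 17*y - 8
(∇×G)₂ = ∂G₁/∂z − ∂G₃/∂x = -4*x*y*z
(∇×G)₃ = ∂G₂/∂x − ∂G₁/∂y = 3
∇×G = (2*x^2*z - 17*y - 8, -4*x*y*z, 3)
At (-1, 3, -3): (-65, -36, 3).

(-65, -36, 3)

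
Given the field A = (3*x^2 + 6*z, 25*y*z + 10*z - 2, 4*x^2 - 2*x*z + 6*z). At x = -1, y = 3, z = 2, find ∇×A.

(-85, 18, 0)

(∇×A)₁ = ∂A₃/∂y − ∂A₂/∂z = -25*y - 10
(∇×A)₂ = ∂A₁/∂z − ∂A₃/∂x = -8*x + 2*z + 6
(∇×A)₃ = ∂A₂/∂x − ∂A₁/∂y = 0
∇×A = (-25*y - 10, -8*x + 2*z + 6, 0)
At (-1, 3, 2): (-85, 18, 0).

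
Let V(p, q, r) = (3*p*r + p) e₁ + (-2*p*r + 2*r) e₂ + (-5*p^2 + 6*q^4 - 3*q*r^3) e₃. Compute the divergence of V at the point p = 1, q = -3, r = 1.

31

∂V₁/∂p = 3*r + 1
∂V₂/∂q = 0
∂V₃/∂r = -9*q*r^2
∇·V = -9*q*r^2 + 3*r + 1
At (1, -3, 1): 31.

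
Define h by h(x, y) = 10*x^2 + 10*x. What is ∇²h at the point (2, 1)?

∂²h/∂x² = 20
∂²h/∂y² = 0
∇²h = 20
At (2, 1): 20.

20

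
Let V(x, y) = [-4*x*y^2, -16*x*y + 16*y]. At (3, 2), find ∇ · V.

∂V₁/∂x = -4*y^2
∂V₂/∂y = -16*x + 16
∇·V = -16*x - 4*y^2 + 16
At (3, 2): -48.

-48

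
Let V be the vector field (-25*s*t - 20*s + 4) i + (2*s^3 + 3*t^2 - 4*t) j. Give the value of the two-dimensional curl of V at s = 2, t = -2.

74

∂V₂/∂s = 6*s^2
∂V₁/∂t = -25*s
Scalar curl = 6*s^2 + 25*s
At (2, -2): 74.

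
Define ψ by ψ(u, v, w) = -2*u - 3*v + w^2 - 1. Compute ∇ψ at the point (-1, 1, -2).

∂ψ/∂u = -2
∂ψ/∂v = -3
∂ψ/∂w = 2*w
∇ψ = (-2, -3, 2*w)
At (-1, 1, -2): (-2, -3, -4).

(-2, -3, -4)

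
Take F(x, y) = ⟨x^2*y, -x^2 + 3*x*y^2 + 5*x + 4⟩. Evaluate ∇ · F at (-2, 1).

-16

∂F₁/∂x = 2*x*y
∂F₂/∂y = 6*x*y
∇·F = 8*x*y
At (-2, 1): -16.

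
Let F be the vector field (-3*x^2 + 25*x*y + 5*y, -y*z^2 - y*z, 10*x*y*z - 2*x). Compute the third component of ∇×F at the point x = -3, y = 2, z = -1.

(∇×F)_3 = ∂F₂/∂x − ∂F₁/∂y
= 0 − (25*x + 5)
= -25*x - 5
At (-3, 2, -1): 70.

70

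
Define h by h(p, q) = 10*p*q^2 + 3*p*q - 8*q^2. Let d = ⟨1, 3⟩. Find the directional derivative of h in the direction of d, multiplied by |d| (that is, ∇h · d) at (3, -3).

-288

∂h/∂p = 10*q^2 + 3*q
∂h/∂q = 20*p*q + 3*p - 16*q
∇h at (3, -3) = (81, -123)
∇h · d = (81)(1) + (-123)(3) = -288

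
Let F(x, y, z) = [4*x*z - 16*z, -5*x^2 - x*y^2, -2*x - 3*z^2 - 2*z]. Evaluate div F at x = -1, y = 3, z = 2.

0

∂F₁/∂x = 4*z
∂F₂/∂y = -2*x*y
∂F₃/∂z = -6*z - 2
∇·F = -2*x*y - 2*z - 2
At (-1, 3, 2): 0.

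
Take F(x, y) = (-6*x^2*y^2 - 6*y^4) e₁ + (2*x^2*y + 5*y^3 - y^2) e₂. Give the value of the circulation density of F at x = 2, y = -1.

∂F₂/∂x = 4*x*y
∂F₁/∂y = -12*x^2*y - 24*y^3
Scalar curl = 12*x^2*y + 4*x*y + 24*y^3
At (2, -1): -80.

-80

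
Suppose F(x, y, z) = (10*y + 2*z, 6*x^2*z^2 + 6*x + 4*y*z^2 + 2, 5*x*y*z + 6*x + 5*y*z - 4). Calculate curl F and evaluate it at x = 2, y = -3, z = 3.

(∇×F)₁ = ∂F₃/∂y − ∂F₂/∂z = -12*x^2*z + 5*x*z - 8*y*z + 5*z
(∇×F)₂ = ∂F₁/∂z − ∂F₃/∂x = -5*y*z - 4
(∇×F)₃ = ∂F₂/∂x − ∂F₁/∂y = 12*x*z^2 - 4
∇×F = (-12*x^2*z + 5*x*z - 8*y*z + 5*z, -5*y*z - 4, 12*x*z^2 - 4)
At (2, -3, 3): (-27, 41, 212).

(-27, 41, 212)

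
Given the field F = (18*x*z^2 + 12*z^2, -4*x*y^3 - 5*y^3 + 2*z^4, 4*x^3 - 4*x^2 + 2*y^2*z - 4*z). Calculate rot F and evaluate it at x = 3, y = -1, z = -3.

(∇×F)₁ = ∂F₃/∂y − ∂F₂/∂z = 4*y*z - 8*z^3
(∇×F)₂ = ∂F₁/∂z − ∂F₃/∂x = -12*x^2 + 36*x*z + 8*x + 24*z
(∇×F)₃ = ∂F₂/∂x − ∂F₁/∂y = -4*y^3
∇×F = (4*y*z - 8*z^3, -12*x^2 + 36*x*z + 8*x + 24*z, -4*y^3)
At (3, -1, -3): (228, -480, 4).

(228, -480, 4)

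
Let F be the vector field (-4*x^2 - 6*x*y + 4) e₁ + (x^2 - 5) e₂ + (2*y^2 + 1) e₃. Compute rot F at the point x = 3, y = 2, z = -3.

(∇×F)₁ = ∂F₃/∂y − ∂F₂/∂z = 4*y
(∇×F)₂ = ∂F₁/∂z − ∂F₃/∂x = 0
(∇×F)₃ = ∂F₂/∂x − ∂F₁/∂y = 8*x
∇×F = (4*y, 0, 8*x)
At (3, 2, -3): (8, 0, 24).

(8, 0, 24)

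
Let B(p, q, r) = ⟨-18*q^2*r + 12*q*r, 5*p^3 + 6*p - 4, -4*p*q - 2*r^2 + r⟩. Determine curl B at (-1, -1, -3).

(∇×B)₁ = ∂B₃/∂q − ∂B₂/∂r = -4*p
(∇×B)₂ = ∂B₁/∂r − ∂B₃/∂p = -18*q^2 + 16*q
(∇×B)₃ = ∂B₂/∂p − ∂B₁/∂q = 15*p^2 + 36*q*r - 12*r + 6
∇×B = (-4*p, -18*q^2 + 16*q, 15*p^2 + 36*q*r - 12*r + 6)
At (-1, -1, -3): (4, -34, 165).

(4, -34, 165)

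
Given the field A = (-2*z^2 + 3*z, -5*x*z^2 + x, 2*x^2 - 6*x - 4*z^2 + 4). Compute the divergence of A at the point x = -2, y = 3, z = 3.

-24

∂A₁/∂x = 0
∂A₂/∂y = 0
∂A₃/∂z = -8*z
∇·A = -8*z
At (-2, 3, 3): -24.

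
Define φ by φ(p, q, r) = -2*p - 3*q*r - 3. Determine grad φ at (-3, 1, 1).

∂φ/∂p = -2
∂φ/∂q = -3*r
∂φ/∂r = -3*q
∇φ = (-2, -3*r, -3*q)
At (-3, 1, 1): (-2, -3, -3).

(-2, -3, -3)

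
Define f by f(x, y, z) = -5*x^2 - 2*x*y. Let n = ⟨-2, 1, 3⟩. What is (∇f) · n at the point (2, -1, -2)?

32

∂f/∂x = -10*x - 2*y
∂f/∂y = -2*x
∂f/∂z = 0
∇f at (2, -1, -2) = (-18, -4, 0)
∇f · n = (-18)(-2) + (-4)(1) + (0)(3) = 32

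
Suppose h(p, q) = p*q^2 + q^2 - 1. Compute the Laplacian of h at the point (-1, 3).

0

∂²h/∂p² = 0
∂²h/∂q² = 2*(p + 1)
∇²h = 2*p + 2
At (-1, 3): 0.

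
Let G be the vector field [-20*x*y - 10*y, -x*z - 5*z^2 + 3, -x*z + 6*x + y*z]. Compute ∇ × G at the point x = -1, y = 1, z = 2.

(∇×G)₁ = ∂G₃/∂y − ∂G₂/∂z = x + 11*z
(∇×G)₂ = ∂G₁/∂z − ∂G₃/∂x = z - 6
(∇×G)₃ = ∂G₂/∂x − ∂G₁/∂y = 20*x - z + 10
∇×G = (x + 11*z, z - 6, 20*x - z + 10)
At (-1, 1, 2): (21, -4, -12).

(21, -4, -12)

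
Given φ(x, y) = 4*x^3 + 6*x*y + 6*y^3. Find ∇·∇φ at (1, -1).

-12

∂²φ/∂x² = 24*x
∂²φ/∂y² = 36*y
∇²φ = 24*x + 36*y
At (1, -1): -12.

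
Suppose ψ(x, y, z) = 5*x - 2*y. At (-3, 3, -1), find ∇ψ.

∂ψ/∂x = 5
∂ψ/∂y = -2
∂ψ/∂z = 0
∇ψ = (5, -2, 0)
At (-3, 3, -1): (5, -2, 0).

(5, -2, 0)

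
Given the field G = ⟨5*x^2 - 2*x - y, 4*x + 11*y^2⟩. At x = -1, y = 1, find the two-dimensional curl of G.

∂G₂/∂x = 4
∂G₁/∂y = -1
Scalar curl = 5
At (-1, 1): 5.

5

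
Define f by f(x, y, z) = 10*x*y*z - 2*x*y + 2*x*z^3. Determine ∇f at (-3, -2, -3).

∂f/∂x = 10*y*z - 2*y + 2*z^3
∂f/∂y = 10*x*z - 2*x
∂f/∂z = 10*x*y + 6*x*z^2
∇f = (10*y*z - 2*y + 2*z^3, 10*x*z - 2*x, 10*x*y + 6*x*z^2)
At (-3, -2, -3): (10, 96, -102).

(10, 96, -102)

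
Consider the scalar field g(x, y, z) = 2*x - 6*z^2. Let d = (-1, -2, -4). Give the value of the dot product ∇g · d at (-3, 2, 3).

∂g/∂x = 2
∂g/∂y = 0
∂g/∂z = -12*z
∇g at (-3, 2, 3) = (2, 0, -36)
∇g · d = (2)(-1) + (0)(-2) + (-36)(-4) = 142

142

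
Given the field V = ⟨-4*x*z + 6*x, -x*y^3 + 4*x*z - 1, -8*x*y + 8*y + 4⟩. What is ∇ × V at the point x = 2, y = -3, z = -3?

(-16, -32, 15)

(∇×V)₁ = ∂V₃/∂y − ∂V₂/∂z = -12*x + 8
(∇×V)₂ = ∂V₁/∂z − ∂V₃/∂x = -4*x + 8*y
(∇×V)₃ = ∂V₂/∂x − ∂V₁/∂y = -y^3 + 4*z
∇×V = (-12*x + 8, -4*x + 8*y, -y^3 + 4*z)
At (2, -3, -3): (-16, -32, 15).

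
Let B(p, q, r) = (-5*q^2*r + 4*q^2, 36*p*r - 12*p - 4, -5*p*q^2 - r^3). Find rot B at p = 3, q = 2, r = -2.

(∇×B)₁ = ∂B₃/∂q − ∂B₂/∂r = -10*p*q - 36*p
(∇×B)₂ = ∂B₁/∂r − ∂B₃/∂p = 0
(∇×B)₃ = ∂B₂/∂p − ∂B₁/∂q = 10*q*r - 8*q + 36*r - 12
∇×B = (-10*p*q - 36*p, 0, 10*q*r - 8*q + 36*r - 12)
At (3, 2, -2): (-168, 0, -140).

(-168, 0, -140)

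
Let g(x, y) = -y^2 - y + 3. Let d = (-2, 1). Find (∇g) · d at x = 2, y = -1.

∂g/∂x = 0
∂g/∂y = -2*y - 1
∇g at (2, -1) = (0, 1)
∇g · d = (0)(-2) + (1)(1) = 1

1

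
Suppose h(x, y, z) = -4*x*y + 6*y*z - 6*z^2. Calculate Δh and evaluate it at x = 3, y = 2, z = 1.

∂²h/∂x² = 0
∂²h/∂y² = 0
∂²h/∂z² = -12
∇²h = -12
At (3, 2, 1): -12.

-12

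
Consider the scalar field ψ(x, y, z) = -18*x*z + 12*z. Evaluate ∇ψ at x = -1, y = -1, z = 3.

(-54, 0, 30)

∂ψ/∂x = -18*z
∂ψ/∂y = 0
∂ψ/∂z = -18*x + 12
∇ψ = (-18*z, 0, -18*x + 12)
At (-1, -1, 3): (-54, 0, 30).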